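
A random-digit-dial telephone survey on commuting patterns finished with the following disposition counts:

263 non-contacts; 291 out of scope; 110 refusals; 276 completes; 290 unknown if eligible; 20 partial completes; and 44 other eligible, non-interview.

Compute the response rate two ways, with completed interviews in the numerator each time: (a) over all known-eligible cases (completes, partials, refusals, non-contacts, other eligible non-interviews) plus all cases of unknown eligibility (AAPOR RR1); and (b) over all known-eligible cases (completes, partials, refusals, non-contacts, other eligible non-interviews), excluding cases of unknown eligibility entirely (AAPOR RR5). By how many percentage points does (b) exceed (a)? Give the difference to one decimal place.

Num: 276
Denominator: 276 + 20 + 110 + 263 + 44 + 290 = 1003
RR1 = 276 / 1003 = 0.2752
Denominator: 276 + 20 + 110 + 263 + 44 = 713
RR5 = 276 / 713 = 0.3871
Difference = 38.71 − 27.52 = 11.19 percentage points

11.2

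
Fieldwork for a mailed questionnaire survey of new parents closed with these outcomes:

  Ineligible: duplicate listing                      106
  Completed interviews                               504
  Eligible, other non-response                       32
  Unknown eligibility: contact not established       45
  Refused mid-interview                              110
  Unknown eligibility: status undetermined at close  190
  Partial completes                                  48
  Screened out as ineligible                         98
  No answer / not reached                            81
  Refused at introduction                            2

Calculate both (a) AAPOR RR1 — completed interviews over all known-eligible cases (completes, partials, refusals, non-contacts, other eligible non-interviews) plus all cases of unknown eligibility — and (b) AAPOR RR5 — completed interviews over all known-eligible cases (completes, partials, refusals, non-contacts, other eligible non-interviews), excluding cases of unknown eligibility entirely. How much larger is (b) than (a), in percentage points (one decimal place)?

15.1

Refused = 2 + 110 = 112
Undetermined eligibility = 45 + 190 = 235
Not eligible = 98 + 106 = 204
Num: 504
Denominator: 504 + 48 + 112 + 81 + 32 + 235 = 1012
RR1 = 504 / 1012 = 0.4980
Denominator: 504 + 48 + 112 + 81 + 32 = 777
RR5 = 504 / 777 = 0.6486
Difference = 64.86 − 49.80 = 15.06 percentage points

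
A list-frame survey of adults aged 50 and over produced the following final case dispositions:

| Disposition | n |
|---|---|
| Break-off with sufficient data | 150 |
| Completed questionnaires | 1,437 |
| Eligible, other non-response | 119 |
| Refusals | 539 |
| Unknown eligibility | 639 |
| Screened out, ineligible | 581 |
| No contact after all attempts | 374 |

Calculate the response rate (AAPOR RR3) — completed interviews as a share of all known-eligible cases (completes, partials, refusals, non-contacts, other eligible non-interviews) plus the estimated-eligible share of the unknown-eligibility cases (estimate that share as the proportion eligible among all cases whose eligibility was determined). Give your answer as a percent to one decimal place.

45.7%

Num: 1437
Eligible (known): 1437 + 150 + 539 + 374 + 119 = 2619
e = 2619 / (2619 + 581) = 2619 / 3200 = 0.8184
Eligible share of unknowns: 0.8184 × 639 = 522.96
Denominator: 2619 + 522.96 = 3141.96
RR3 = 1437 / 3141.96 = 0.4574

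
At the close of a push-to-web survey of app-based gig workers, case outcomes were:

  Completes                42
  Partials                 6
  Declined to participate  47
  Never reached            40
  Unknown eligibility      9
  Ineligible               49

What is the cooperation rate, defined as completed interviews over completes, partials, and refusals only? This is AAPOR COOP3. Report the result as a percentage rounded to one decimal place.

Numerator → 42
Denom → 42 + 6 + 47 = 95
COOP3 = 42 / 95 = 0.4421

44.2%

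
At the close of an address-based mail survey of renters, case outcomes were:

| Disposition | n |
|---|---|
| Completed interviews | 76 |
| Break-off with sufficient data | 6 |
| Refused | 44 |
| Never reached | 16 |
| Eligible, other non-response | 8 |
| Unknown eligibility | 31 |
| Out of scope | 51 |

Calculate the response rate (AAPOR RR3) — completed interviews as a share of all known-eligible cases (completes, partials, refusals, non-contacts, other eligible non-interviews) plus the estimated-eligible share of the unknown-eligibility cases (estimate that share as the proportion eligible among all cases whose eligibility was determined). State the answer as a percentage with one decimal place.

43.9%

Num: 76
Determined eligible: 76 + 6 + 44 + 16 + 8 = 150
e = 150 / (150 + 51) = 150 / 201 = 0.7463
Estimated eligible among unknowns: 0.7463 × 31 = 23.14
Denom: 150 + 23.14 = 173.14
RR3 = 76 / 173.14 = 0.4390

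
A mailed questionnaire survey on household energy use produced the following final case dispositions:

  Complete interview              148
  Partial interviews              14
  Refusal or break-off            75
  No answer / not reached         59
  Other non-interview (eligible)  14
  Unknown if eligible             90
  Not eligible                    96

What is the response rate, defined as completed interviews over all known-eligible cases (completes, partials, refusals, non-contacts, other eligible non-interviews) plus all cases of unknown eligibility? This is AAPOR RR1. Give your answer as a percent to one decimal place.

Num → 148
Base → 148 + 14 + 75 + 59 + 14 + 90 = 400
RR1 = 148 / 400 = 0.3700

37.0%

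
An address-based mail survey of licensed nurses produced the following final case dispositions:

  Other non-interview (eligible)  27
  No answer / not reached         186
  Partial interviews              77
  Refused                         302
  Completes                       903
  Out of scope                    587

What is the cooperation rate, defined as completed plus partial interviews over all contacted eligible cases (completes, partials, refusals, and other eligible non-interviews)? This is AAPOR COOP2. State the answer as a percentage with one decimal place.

Top: 903 + 77 = 980
Denom: 903 + 77 + 302 + 27 = 1309
COOP2 = 980 / 1309 = 0.7487

74.9%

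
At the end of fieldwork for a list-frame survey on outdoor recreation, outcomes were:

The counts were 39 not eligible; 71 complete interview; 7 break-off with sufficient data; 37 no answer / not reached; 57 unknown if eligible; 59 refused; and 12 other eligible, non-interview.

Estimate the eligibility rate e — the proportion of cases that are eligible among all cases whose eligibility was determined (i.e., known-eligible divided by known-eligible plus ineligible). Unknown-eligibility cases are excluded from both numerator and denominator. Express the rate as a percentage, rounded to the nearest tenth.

82.7%

Known eligible → 71 + 7 + 59 + 37 + 12 = 186
e = 186 / (186 + 39) = 186 / 225 = 0.8267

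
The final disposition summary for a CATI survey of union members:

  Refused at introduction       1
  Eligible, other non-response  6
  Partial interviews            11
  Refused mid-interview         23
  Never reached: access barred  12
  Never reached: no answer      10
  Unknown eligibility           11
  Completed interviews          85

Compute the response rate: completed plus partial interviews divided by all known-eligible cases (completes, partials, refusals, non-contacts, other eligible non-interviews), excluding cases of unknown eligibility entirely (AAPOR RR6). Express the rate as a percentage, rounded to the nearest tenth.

64.9%

Refusals = 1 + 23 = 24
Never reached = 10 + 12 = 22
Num = 85 + 11 = 96
Base = 85 + 11 + 24 + 22 + 6 = 148
RR6 = 96 / 148 = 0.6486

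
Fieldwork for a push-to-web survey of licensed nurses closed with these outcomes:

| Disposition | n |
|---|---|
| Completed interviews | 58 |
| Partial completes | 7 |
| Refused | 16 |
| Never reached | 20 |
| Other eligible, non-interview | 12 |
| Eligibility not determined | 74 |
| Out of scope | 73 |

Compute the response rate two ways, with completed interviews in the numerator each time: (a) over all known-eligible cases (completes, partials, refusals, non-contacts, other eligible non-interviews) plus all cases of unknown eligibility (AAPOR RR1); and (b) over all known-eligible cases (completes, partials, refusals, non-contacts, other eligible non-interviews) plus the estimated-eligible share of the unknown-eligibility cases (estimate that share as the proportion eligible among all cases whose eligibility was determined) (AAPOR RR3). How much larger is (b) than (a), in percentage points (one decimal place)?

Numerator: 58
Base: 58 + 7 + 16 + 20 + 12 + 74 = 187
RR1 = 58 / 187 = 0.3102
Known eligible: 58 + 7 + 16 + 20 + 12 = 113
e = 113 / (113 + 73) = 113 / 186 = 0.6075
e × U: 0.6075 × 74 = 44.96
Base: 113 + 44.96 = 157.96
RR3 = 58 / 157.96 = 0.3672
Difference = 36.72 − 31.02 = 5.70 percentage points

5.7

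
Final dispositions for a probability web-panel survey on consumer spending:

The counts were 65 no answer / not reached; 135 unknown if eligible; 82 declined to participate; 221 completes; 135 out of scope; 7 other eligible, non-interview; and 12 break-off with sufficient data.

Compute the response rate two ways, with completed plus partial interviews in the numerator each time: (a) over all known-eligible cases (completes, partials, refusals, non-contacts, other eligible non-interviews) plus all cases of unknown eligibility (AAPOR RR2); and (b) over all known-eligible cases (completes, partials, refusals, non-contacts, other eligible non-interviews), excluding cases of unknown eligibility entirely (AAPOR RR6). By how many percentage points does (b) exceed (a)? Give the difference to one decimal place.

15.6

Numerator → 221 + 12 = 233
Base → 221 + 12 + 82 + 65 + 7 + 135 = 522
RR2 = 233 / 522 = 0.4464
Base → 221 + 12 + 82 + 65 + 7 = 387
RR6 = 233 / 387 = 0.6021
Difference = 60.21 − 44.64 = 15.57 percentage points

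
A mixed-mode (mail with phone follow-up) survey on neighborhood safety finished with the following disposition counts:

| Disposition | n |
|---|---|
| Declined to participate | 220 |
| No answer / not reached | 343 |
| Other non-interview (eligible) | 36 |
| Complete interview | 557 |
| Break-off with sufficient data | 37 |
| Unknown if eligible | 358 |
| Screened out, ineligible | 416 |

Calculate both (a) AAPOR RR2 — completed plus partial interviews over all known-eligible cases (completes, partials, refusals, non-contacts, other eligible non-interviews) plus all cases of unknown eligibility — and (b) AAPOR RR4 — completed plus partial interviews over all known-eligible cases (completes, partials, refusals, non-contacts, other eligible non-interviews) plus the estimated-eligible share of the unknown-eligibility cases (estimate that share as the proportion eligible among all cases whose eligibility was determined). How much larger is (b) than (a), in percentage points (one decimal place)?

Top = 557 + 37 = 594
Denom = 557 + 37 + 220 + 343 + 36 + 358 = 1551
RR2 = 594 / 1551 = 0.3830
Determined eligible = 557 + 37 + 220 + 343 + 36 = 1193
e = 1193 / (1193 + 416) = 1193 / 1609 = 0.7415
Estimated eligible among unknowns = 0.7415 × 358 = 265.46
Denom = 1193 + 265.46 = 1458.46
RR4 = 594 / 1458.46 = 0.4073
Difference = 40.73 − 38.30 = 2.43 percentage points

2.4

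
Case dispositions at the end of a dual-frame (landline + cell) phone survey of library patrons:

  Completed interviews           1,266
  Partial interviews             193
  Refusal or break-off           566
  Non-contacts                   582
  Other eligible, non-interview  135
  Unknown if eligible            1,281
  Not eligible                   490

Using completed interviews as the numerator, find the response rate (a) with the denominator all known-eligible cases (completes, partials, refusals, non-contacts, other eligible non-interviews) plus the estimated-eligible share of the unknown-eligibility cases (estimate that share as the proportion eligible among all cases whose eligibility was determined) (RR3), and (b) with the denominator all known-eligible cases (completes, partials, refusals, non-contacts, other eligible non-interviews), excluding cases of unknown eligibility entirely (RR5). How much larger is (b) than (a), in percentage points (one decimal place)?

13.1

Num → 1266
Known eligible → 1266 + 193 + 566 + 582 + 135 = 2742
e = 2742 / (2742 + 490) = 2742 / 3232 = 0.8484
e × U → 0.8484 × 1281 = 1086.80
Denom → 2742 + 1086.80 = 3828.80
RR3 = 1266 / 3828.80 = 0.3307
Denom → 1266 + 193 + 566 + 582 + 135 = 2742
RR5 = 1266 / 2742 = 0.4617
Difference = 46.17 − 33.07 = 13.10 percentage points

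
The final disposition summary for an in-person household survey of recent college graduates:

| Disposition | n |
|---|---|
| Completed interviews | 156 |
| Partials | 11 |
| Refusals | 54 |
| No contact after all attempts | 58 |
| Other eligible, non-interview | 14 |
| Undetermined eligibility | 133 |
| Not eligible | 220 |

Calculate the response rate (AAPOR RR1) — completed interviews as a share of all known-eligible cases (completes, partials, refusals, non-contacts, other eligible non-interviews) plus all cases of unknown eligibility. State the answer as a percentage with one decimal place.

Num = 156
Denominator = 156 + 11 + 54 + 58 + 14 + 133 = 426
RR1 = 156 / 426 = 0.3662

36.6%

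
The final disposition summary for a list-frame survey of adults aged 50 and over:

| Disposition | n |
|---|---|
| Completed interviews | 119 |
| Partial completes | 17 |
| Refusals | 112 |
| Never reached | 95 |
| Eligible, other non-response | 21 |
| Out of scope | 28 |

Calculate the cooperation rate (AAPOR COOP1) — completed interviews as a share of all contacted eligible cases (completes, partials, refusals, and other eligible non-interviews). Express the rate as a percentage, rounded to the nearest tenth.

44.2%

Num: 119
Denominator: 119 + 17 + 112 + 21 = 269
COOP1 = 119 / 269 = 0.4424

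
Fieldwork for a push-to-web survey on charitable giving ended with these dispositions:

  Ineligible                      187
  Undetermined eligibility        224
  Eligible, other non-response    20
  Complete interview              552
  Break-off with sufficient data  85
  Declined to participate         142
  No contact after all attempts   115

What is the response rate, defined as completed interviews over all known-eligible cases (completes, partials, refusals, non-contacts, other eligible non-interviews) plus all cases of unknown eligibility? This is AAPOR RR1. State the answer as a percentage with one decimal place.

48.5%

Top: 552
Base: 552 + 85 + 142 + 115 + 20 + 224 = 1138
RR1 = 552 / 1138 = 0.4851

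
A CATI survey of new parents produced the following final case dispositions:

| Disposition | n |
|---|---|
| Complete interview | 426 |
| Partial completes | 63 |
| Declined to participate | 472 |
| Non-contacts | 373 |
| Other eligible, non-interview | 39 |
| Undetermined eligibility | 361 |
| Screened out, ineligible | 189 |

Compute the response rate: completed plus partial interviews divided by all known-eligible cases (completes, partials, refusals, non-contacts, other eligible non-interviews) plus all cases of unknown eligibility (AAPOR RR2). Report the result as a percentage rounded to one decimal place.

Top: 426 + 63 = 489
Base: 426 + 63 + 472 + 373 + 39 + 361 = 1734
RR2 = 489 / 1734 = 0.2820

28.2%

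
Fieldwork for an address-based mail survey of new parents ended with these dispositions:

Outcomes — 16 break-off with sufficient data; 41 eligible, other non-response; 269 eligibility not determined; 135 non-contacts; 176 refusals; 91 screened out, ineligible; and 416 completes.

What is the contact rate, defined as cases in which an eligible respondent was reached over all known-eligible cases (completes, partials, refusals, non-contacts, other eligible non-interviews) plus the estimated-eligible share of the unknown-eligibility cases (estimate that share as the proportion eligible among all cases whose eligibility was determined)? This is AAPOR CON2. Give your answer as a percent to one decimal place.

Num → 416 + 16 + 176 + 41 = 649
Eligible (known) → 416 + 16 + 176 + 135 + 41 = 784
e = 784 / (784 + 91) = 784 / 875 = 0.8960
Estimated eligible among unknowns → 0.8960 × 269 = 241.02
Base → 784 + 241.02 = 1025.02
CON2 = 649 / 1025.02 = 0.6332

63.3%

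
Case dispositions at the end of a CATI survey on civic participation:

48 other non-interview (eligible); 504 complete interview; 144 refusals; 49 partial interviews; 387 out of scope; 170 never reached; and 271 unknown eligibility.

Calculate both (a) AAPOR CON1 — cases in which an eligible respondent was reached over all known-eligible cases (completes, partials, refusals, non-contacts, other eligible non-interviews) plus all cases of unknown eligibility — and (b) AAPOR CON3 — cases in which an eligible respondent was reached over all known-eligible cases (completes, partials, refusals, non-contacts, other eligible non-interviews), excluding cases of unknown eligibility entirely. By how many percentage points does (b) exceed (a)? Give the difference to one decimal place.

18.6

Num: 504 + 49 + 144 + 48 = 745
Base: 504 + 49 + 144 + 170 + 48 + 271 = 1186
CON1 = 745 / 1186 = 0.6282
Base: 504 + 49 + 144 + 170 + 48 = 915
CON3 = 745 / 915 = 0.8142
Difference = 81.42 − 62.82 = 18.60 percentage points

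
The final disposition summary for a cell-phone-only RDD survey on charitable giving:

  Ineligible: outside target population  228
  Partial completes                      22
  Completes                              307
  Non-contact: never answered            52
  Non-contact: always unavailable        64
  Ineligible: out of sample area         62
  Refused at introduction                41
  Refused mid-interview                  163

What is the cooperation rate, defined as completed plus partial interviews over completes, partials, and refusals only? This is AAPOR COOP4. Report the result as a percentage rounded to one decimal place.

61.7%

Refusals = 41 + 163 = 204
No contact after all attempts = 52 + 64 = 116
Out of scope = 228 + 62 = 290
Num → 307 + 22 = 329
Denom → 307 + 22 + 204 = 533
COOP4 = 329 / 533 = 0.6173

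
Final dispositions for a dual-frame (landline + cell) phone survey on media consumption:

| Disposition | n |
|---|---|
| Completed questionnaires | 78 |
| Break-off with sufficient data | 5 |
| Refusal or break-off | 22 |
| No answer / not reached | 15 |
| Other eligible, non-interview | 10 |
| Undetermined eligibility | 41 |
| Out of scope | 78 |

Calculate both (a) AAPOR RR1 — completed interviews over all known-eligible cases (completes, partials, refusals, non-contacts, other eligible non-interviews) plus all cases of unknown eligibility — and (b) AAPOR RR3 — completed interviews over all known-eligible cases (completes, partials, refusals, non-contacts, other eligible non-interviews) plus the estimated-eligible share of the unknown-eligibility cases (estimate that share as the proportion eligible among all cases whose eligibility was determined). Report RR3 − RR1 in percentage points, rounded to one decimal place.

Numerator → 78
Denominator → 78 + 5 + 22 + 15 + 10 + 41 = 171
RR1 = 78 / 171 = 0.4561
Determined eligible → 78 + 5 + 22 + 15 + 10 = 130
e = 130 / (130 + 78) = 130 / 208 = 0.6250
Estimated eligible among unknowns → 0.6250 × 41 = 25.62
Denominator → 130 + 25.62 = 155.62
RR3 = 78 / 155.62 = 0.5012
Difference = 50.12 − 45.61 = 4.51 percentage points

4.5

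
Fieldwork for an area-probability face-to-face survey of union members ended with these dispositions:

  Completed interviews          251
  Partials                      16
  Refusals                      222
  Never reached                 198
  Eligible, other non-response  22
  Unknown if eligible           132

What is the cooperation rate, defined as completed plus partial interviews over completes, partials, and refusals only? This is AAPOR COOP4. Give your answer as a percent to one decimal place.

54.6%

Top: 251 + 16 = 267
Base: 251 + 16 + 222 = 489
COOP4 = 267 / 489 = 0.5460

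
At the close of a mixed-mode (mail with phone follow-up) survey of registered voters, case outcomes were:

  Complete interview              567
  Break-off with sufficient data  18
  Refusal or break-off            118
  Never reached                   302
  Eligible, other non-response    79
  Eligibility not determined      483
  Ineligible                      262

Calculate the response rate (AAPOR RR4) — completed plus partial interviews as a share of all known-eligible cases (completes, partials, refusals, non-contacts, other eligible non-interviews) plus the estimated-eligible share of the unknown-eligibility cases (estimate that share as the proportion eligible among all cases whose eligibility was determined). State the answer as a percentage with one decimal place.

39.7%

Numerator = 567 + 18 = 585
Known eligible = 567 + 18 + 118 + 302 + 79 = 1084
e = 1084 / (1084 + 262) = 1084 / 1346 = 0.8053
Eligible share of unknowns = 0.8053 × 483 = 388.96
Denominator = 1084 + 388.96 = 1472.96
RR4 = 585 / 1472.96 = 0.3972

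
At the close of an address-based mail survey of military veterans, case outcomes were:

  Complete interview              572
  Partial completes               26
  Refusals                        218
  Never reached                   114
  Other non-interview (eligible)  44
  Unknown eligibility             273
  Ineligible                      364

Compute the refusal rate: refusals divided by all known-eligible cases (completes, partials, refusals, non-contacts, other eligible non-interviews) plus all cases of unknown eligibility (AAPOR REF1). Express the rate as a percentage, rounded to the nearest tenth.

Num → 218
Base → 572 + 26 + 218 + 114 + 44 + 273 = 1247
REF1 = 218 / 1247 = 0.1748

17.5%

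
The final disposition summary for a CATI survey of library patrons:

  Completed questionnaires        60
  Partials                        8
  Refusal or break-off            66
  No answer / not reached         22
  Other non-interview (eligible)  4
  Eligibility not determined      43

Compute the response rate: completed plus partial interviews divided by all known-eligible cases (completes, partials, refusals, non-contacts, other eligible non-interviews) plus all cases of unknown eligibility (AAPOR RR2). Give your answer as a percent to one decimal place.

Numerator: 60 + 8 = 68
Denom: 60 + 8 + 66 + 22 + 4 + 43 = 203
RR2 = 68 / 203 = 0.3350

33.5%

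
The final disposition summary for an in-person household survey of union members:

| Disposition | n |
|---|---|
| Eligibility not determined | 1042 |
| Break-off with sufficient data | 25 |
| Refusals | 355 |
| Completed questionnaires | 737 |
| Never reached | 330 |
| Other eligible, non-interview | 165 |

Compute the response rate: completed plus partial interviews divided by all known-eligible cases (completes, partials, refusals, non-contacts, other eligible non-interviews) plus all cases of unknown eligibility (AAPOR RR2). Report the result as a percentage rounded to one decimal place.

28.7%

Num: 737 + 25 = 762
Base: 737 + 25 + 355 + 330 + 165 + 1042 = 2654
RR2 = 762 / 2654 = 0.2871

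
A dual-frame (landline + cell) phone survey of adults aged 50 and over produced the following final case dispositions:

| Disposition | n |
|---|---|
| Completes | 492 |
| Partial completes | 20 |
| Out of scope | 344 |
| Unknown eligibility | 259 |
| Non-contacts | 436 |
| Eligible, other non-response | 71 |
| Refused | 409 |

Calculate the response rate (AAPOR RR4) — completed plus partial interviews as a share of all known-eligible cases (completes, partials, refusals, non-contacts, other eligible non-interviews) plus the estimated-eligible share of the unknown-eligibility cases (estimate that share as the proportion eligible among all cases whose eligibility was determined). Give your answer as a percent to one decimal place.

Numerator → 492 + 20 = 512
Determined eligible → 492 + 20 + 409 + 436 + 71 = 1428
e = 1428 / (1428 + 344) = 1428 / 1772 = 0.8059
e × U → 0.8059 × 259 = 208.73
Base → 1428 + 208.73 = 1636.73
RR4 = 512 / 1636.73 = 0.3128

31.3%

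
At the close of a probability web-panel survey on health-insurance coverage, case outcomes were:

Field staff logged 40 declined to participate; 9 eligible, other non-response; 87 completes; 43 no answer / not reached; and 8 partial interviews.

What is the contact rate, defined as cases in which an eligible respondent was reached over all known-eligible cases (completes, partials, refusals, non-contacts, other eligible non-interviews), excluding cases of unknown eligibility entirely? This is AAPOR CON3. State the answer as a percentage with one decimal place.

77.0%

Top = 87 + 8 + 40 + 9 = 144
Denominator = 87 + 8 + 40 + 43 + 9 = 187
CON3 = 144 / 187 = 0.7701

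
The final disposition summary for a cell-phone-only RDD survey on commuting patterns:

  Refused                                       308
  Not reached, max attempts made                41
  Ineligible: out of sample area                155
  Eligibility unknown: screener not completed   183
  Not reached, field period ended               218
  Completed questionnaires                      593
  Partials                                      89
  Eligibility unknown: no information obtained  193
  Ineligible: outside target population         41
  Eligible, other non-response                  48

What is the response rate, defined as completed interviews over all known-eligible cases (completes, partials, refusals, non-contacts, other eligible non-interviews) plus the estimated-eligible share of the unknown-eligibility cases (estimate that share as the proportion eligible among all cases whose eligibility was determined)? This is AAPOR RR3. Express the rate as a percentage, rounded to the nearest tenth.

Never reached = 218 + 41 = 259
Eligibility not determined = 183 + 193 = 376
Out of scope = 41 + 155 = 196
Num → 593
Eligible (known) → 593 + 89 + 308 + 259 + 48 = 1297
e = 1297 / (1297 + 196) = 1297 / 1493 = 0.8687
Eligible share of unknowns → 0.8687 × 376 = 326.63
Denom → 1297 + 326.63 = 1623.63
RR3 = 593 / 1623.63 = 0.3652

36.5%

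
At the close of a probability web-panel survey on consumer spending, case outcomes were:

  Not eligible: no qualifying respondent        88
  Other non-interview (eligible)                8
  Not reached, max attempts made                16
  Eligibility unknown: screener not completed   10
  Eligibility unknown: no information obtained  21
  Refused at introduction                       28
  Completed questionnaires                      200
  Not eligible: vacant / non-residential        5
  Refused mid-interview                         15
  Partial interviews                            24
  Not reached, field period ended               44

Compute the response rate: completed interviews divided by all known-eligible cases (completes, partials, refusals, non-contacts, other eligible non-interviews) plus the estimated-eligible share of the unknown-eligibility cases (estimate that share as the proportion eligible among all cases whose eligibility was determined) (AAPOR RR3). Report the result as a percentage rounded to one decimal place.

55.7%

Refused = 28 + 15 = 43
Non-contacts = 44 + 16 = 60
Unknown if eligible = 10 + 21 = 31
Screened out, ineligible = 88 + 5 = 93
Num: 200
Known eligible: 200 + 24 + 43 + 60 + 8 = 335
e = 335 / (335 + 93) = 335 / 428 = 0.7827
Eligible share of unknowns: 0.7827 × 31 = 24.26
Denominator: 335 + 24.26 = 359.26
RR3 = 200 / 359.26 = 0.5567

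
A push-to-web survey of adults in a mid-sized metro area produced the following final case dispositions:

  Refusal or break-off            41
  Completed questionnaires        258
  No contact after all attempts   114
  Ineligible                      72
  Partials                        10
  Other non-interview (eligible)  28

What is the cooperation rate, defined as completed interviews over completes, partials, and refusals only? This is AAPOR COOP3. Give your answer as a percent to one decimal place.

83.5%

Numerator → 258
Base → 258 + 10 + 41 = 309
COOP3 = 258 / 309 = 0.8350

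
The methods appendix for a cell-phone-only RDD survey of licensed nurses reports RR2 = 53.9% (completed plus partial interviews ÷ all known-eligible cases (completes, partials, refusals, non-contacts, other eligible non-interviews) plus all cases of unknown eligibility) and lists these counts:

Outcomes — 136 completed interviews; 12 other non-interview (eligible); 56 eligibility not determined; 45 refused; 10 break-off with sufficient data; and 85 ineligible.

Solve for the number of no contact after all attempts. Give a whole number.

12

Num → 136 + 10 = 146
RR2 = 146 / D = 0.539
D = 146 / 0.539 = 270.9
Other denominator terms total 259
no contact after all attempts = 270.9 − 259 ≈ 12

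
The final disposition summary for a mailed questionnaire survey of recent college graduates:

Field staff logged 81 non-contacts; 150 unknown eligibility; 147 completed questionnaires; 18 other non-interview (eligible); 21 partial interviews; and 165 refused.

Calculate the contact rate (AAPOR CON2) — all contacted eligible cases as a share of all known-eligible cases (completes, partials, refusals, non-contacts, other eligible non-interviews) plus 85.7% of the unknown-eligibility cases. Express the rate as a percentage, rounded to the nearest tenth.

62.6%

Top → 147 + 21 + 165 + 18 = 351
Eligible (known) → 147 + 21 + 165 + 81 + 18 = 432
Eligible share of unknowns → 0.8570 × 150 = 128.55
Base → 432 + 128.55 = 560.55
CON2 = 351 / 560.55 = 0.6262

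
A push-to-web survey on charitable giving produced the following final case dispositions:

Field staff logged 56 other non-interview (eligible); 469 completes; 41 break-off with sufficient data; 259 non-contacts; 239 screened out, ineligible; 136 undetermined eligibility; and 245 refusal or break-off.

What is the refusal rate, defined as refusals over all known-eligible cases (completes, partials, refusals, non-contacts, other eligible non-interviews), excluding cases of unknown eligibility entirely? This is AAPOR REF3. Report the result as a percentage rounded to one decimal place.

Top = 245
Denominator = 469 + 41 + 245 + 259 + 56 = 1070
REF3 = 245 / 1070 = 0.2290

22.9%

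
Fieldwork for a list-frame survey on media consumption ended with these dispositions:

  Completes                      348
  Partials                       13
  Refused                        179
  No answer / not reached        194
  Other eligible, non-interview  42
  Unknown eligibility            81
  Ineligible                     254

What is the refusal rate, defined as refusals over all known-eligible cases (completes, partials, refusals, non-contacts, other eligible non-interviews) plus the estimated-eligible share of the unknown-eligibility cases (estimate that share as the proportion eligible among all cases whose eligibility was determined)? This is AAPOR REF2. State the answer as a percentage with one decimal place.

21.4%

Top: 179
Determined eligible: 348 + 13 + 179 + 194 + 42 = 776
e = 776 / (776 + 254) = 776 / 1030 = 0.7534
Eligible share of unknowns: 0.7534 × 81 = 61.03
Base: 776 + 61.03 = 837.03
REF2 = 179 / 837.03 = 0.2139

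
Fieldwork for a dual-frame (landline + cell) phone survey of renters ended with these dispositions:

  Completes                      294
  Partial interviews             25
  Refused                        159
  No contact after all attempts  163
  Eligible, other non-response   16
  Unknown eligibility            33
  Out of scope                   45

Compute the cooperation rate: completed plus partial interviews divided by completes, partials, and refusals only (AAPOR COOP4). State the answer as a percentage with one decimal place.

66.7%

Top = 294 + 25 = 319
Denom = 294 + 25 + 159 = 478
COOP4 = 319 / 478 = 0.6674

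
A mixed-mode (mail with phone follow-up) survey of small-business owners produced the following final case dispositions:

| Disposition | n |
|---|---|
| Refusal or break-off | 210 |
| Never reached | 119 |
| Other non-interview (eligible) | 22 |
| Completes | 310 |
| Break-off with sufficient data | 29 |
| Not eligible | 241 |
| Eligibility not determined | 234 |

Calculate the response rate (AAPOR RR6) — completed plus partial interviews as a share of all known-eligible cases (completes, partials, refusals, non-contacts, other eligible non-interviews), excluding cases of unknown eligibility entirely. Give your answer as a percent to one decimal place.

Numerator = 310 + 29 = 339
Denominator = 310 + 29 + 210 + 119 + 22 = 690
RR6 = 339 / 690 = 0.4913

49.1%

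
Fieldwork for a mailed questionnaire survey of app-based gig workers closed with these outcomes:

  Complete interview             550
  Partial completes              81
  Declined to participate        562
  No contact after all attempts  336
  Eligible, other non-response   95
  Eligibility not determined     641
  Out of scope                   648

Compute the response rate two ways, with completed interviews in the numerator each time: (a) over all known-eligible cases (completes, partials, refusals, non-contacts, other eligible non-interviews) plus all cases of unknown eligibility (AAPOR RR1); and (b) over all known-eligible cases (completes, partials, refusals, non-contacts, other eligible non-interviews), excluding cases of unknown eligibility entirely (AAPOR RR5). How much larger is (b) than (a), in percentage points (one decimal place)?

9.6

Numerator: 550
Denom: 550 + 81 + 562 + 336 + 95 + 641 = 2265
RR1 = 550 / 2265 = 0.2428
Denom: 550 + 81 + 562 + 336 + 95 = 1624
RR5 = 550 / 1624 = 0.3387
Difference = 33.87 − 24.28 = 9.59 percentage points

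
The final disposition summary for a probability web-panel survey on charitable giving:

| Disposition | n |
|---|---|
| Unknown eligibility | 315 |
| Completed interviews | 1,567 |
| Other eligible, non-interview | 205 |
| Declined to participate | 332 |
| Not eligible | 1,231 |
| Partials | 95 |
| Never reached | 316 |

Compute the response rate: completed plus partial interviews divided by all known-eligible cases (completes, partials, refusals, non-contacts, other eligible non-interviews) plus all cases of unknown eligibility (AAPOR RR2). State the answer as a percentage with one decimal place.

Numerator: 1567 + 95 = 1662
Denominator: 1567 + 95 + 332 + 316 + 205 + 315 = 2830
RR2 = 1662 / 2830 = 0.5873

58.7%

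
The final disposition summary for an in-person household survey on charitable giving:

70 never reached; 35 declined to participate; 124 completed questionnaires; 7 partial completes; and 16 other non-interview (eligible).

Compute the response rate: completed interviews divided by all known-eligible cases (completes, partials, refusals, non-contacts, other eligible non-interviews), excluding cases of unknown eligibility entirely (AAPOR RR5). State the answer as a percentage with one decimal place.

Num: 124
Base: 124 + 7 + 35 + 70 + 16 = 252
RR5 = 124 / 252 = 0.4921

49.2%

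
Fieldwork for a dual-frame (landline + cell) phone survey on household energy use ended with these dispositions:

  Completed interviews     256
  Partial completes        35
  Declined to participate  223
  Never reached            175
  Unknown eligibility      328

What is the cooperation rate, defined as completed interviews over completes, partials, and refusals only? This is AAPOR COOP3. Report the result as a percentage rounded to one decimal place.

49.8%

Num: 256
Denominator: 256 + 35 + 223 = 514
COOP3 = 256 / 514 = 0.4981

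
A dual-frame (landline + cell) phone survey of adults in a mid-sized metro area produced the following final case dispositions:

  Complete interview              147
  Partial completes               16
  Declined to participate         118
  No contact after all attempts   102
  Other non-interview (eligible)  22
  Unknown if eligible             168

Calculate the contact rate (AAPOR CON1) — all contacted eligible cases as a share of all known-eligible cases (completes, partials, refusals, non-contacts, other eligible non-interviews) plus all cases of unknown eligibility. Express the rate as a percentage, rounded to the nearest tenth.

Num: 147 + 16 + 118 + 22 = 303
Denom: 147 + 16 + 118 + 102 + 22 + 168 = 573
CON1 = 303 / 573 = 0.5288

52.9%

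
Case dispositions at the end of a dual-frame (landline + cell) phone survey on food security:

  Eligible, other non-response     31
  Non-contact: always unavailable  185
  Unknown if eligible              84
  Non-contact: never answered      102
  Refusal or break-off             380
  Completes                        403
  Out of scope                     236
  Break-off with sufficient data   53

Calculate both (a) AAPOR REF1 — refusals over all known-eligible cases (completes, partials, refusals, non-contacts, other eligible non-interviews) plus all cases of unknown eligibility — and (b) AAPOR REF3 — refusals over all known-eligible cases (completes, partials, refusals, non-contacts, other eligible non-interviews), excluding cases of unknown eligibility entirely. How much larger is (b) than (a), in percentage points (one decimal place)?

Never reached = 102 + 185 = 287
Top → 380
Base → 403 + 53 + 380 + 287 + 31 + 84 = 1238
REF1 = 380 / 1238 = 0.3069
Base → 403 + 53 + 380 + 287 + 31 = 1154
REF3 = 380 / 1154 = 0.3293
Difference = 32.93 − 30.69 = 2.24 percentage points

2.2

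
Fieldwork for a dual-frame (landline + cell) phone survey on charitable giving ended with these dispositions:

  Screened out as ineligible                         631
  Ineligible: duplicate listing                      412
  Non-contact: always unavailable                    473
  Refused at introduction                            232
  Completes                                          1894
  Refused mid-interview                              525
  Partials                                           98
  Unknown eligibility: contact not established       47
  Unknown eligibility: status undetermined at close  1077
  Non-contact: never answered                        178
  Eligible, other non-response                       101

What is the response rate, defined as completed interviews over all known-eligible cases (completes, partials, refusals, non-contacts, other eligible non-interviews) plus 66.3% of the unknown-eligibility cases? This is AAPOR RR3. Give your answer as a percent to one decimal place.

Refusals = 232 + 525 = 757
No contact after all attempts = 178 + 473 = 651
Undetermined eligibility = 47 + 1077 = 1124
Out of scope = 631 + 412 = 1043
Top: 1894
Known eligible: 1894 + 98 + 757 + 651 + 101 = 3501
Eligible share of unknowns: 0.6630 × 1124 = 745.21
Base: 3501 + 745.21 = 4246.21
RR3 = 1894 / 4246.21 = 0.4460

44.6%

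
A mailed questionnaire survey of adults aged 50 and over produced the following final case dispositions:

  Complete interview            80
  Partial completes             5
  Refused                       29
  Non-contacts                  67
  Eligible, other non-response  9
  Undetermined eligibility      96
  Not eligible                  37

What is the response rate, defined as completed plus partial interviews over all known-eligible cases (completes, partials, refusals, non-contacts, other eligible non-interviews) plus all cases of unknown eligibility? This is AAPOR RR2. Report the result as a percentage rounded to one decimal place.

29.7%

Num → 80 + 5 = 85
Base → 80 + 5 + 29 + 67 + 9 + 96 = 286
RR2 = 85 / 286 = 0.2972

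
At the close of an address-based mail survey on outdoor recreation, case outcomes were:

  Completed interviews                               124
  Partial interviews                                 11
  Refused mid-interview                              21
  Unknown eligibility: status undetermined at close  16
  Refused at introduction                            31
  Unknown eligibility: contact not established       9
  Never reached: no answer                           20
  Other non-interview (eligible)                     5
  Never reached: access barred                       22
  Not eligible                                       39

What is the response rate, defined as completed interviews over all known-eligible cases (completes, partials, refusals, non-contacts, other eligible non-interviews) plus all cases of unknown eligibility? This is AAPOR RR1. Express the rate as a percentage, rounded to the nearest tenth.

Refusals = 31 + 21 = 52
Non-contacts = 20 + 22 = 42
Unknown if eligible = 9 + 16 = 25
Numerator → 124
Base → 124 + 11 + 52 + 42 + 5 + 25 = 259
RR1 = 124 / 259 = 0.4788

47.9%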